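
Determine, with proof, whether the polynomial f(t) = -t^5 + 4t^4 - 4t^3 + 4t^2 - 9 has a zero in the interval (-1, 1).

Yes, f has a root in the interval.

f(-1) = 4 and f(1) = -6, which have opposite signs.
As a polynomial, f is continuous on every closed interval.
By the Intermediate Value Theorem, f takes the value 0 somewhere in the open interval.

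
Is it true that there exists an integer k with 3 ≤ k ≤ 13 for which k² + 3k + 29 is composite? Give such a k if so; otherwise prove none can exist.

k = 11

At k = 11: 11² + 3·11 + 29 = 183 = 3·61, which is composite.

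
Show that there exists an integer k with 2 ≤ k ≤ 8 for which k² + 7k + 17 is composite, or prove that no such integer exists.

At k = 2: 2² + 7·2 + 17 = 35 = 5·7, which is composite.

k = 2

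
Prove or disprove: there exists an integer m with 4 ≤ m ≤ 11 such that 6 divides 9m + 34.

For m = 4, 5, …, 11 the values of 9m + 34 modulo 6 are 4, 1, 4, 1, 4, 1, 4, 1 respectively.
Since 0 is absent from this list, 6 ∤ 9m + 34 for every m with 4 ≤ m ≤ 11.

No such integer m in that range exists.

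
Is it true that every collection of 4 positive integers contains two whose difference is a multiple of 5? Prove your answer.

No; for instance {5, 6, 7, 8} is a counterexample.

Consider the 4 integers 5, 6, 7, 8. They lie in distinct residue classes modulo 5, since 4 ≤ 5.
No two share a residue, so no pair has difference divisible by 5; the claim fails for this set.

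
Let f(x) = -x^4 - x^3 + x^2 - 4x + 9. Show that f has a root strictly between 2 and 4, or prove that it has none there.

No such root exists.

f(2) = -19 and f(4) = -311, both negative, so a sign-change argument is unavailable; we show f keeps this sign on the whole interval.
Shift to the endpoint 2: with x = 2 + u (0 < u < 2), one computes f(2 + u) = -u^4 - 9u^3 - 29u^2 - 44u - 19.
All 5 nonzero coefficients of this polynomial in u are negative; hence for u > 0 the value is a sum of negative terms (the constant -19 among them).
Therefore f(x) < 0 throughout (2, 4), and f has no zero there.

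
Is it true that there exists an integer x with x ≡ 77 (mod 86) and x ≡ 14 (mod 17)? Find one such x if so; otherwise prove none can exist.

x = 507

Since 86 and 17 share no common factor, CRT says the pair of congruences has a solution (unique mod 1462).
Any solution of the first congruence is x = 77 + 86t; substituting into the second, 86t ≡ 14 − 77 ≡ 5 (mod 17).
86 ≡ 1 (mod 17), so this reads 1t ≡ 5 (mod 17). So t ≡ 5 (mod 17).
With t = 5: x = 77 + 86·5 = 507.
Verify: 507 = 5·86 + 77 and 507 = 29·17 + 14. ✓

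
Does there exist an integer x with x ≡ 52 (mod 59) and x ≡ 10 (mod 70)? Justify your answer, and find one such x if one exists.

x = 2530

Since 59 and 70 share no common factor, CRT says the pair of congruences has a solution (unique mod 4130).
Any solution of the first congruence is x = 52 + 59t; substituting into the second, 59t ≡ 10 − 52 ≡ 28 (mod 70).
Note 59·19 = 1121 ≡ 1 (mod 70) (as 1121 − 1 = 16·70), so 59⁻¹ ≡ 19.
Multiplying by 19: t ≡ 19·28 = 532 ≡ 42 (mod 70).
Taking t = 42 gives x = 52 + 59·42 = 2530.
Verify: 2530 = 42·59 + 52 and 2530 = 36·70 + 10. ✓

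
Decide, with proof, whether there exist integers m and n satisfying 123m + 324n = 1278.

gcd(123, 324) = 3, and 3 divides 1278, so integer solutions exist.
Dividing through by 3 reduces the equation to 41m + 108n = 426.
Euclidean algorithm: 108 = 2·41 + 26, 41 = 1·26 + 15, 26 = 1·15 + 11, 15 = 1·11 + 4, 11 = 2·4 + 3, 4 = 1·3 + 1, 3 = 3·1 + 0.
Unwinding: 1 = 4 − 1·3 = 4 − (11 − 2·4) = −11 + 3·4 = −11 + 3·(15 − 1·11) = 3·15 − 4·11 = 3·15 − 4·(26 − 1·15) = −4·26 + 7·15 = −4·26 + 7·(41 − 1·26) = 7·41 − 11·26 = 7·41 − 11·(108 − 2·41) = −11·108 + 29·41, i.e. 41·29 + 108·(-11) = 1.
Scaling by 426 gives the particular solution (m, n) = (12354, -4686).
The general solution is m = 12354 + 108k, n = -4686 − 41k; taking k = -114 gives the smaller pair m = 42, n = -12.
Indeed 123·42 + 324·(-12) = 5166 − 3888 = 1278.

m = 42, n = -12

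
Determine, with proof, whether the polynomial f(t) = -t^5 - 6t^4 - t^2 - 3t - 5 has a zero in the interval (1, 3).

The endpoint values f(1) = -16 and f(3) = -752 are both negative. Claim: f(t) < 0 for every t in (1, 3).
Shift to the endpoint 1: with t = 1 + u (0 < u < 2), one computes f(1 + u) = -u^5 - 11u^4 - 34u^3 - 47u^2 - 34u - 16.
All 6 nonzero coefficients of this polynomial in u are negative; hence for u > 0 the value is a sum of negative terms (the constant -16 among them).
So f is strictly negative on (1, 3); no root exists in the interval.

f has no root in that interval.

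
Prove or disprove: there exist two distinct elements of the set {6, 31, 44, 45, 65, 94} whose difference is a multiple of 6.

Two integers differ by a multiple of 6 exactly when they have the same residue mod 6. The residues are 6↦0, 31↦1, 44↦2, 45↦3, 65↦5, 94↦4.
No residue repeats among the 6 elements, so no pair has difference ≡ 0 (mod 6).

No such pair exists.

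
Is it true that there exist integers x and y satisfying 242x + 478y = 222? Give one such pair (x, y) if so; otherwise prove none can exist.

x = 74, y = -37

Every value of 242x + 478y is a multiple of gcd(242, 478) = 2; since 2 ∣ 222, solutions exist.
Dividing through by 2 reduces the equation to 121x + 239y = 111.
Dividing repeatedly: 239 = 1·121 + 118, 121 = 1·118 + 3, 118 = 39·3 + 1, 3 = 3·1 + 0.
Unwinding: 1 = 118 − 39·3 = 118 − 39·(121 − 1·118) = −39·121 + 40·118 = −39·121 + 40·(239 − 1·121) = 40·239 − 79·121, i.e. 121·(-79) + 239·40 = 1.
Scaling by 111 gives the particular solution (x, y) = (-8769, 4440).
Shifting by a multiple of (239, −121) keeps it a solution: x = -8769 + 37·239 = 74, y = 4440 − 37·121 = -37.
Check: 242·74 + 478·(-37) = 17908 − 17686 = 222. ✓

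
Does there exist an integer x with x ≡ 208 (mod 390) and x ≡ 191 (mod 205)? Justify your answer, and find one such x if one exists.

Both moduli are multiples of 5 = gcd(390, 205), so any solution would satisfy x ≡ 208 and x ≡ 191 modulo 5 simultaneously.
But 208 mod 5 = 3 while 191 mod 5 = 1, a contradiction.
So no integer satisfies both congruences.

No, no such integer exists.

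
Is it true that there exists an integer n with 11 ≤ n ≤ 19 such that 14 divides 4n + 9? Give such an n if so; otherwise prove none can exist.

No such integer n in that range exists.

For n = 11, 12, …, 19 the values of 4n + 9 modulo 14 are 11, 1, 5, 9, 13, 3, 7, 11, 1 respectively.
The residue 0 does not occur, so no n in [11, 19] makes 4n + 9 a multiple of 14.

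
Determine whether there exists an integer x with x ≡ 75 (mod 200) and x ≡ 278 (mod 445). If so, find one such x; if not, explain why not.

gcd(200, 445) = 5. If x ≡ 75 (mod 200) and x ≡ 278 (mod 445), then x ≡ 75 (mod 5) and x ≡ 278 (mod 5).
However 75 ≡ 0 and 278 ≡ 3 (mod 5), and 0 ≠ 3.
Hence the system has no solution.

No, no such integer exists.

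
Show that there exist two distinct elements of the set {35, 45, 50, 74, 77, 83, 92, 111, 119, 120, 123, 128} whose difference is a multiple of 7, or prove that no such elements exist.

The pair (35, 77) works.

Reduce each element mod 7: 35↦0, 45↦3, 50↦1, 74↦4, 77↦0, 83↦6, 92↦1, 111↦6, 119↦0, 120↦1, 123↦4, 128↦2. The residue 0 repeats (at 35 and 77), and 77 − 35 = 42 = 6·7.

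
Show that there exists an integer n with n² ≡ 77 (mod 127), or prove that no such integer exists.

No, no such integer exists.

Apply Euler's criterion with the prime 127: 77 is a quadratic residue iff 77^63 ≡ 1 (mod 127), and a non-residue iff it is ≡ −1.
Squaring successively (mod 127): 77^2 = 5929 ≡ 87; 77^4 ≡ 87² = 7569 ≡ 76; 77^8 ≡ 76² = 5776 ≡ 61; 77^16 ≡ 61² = 3721 ≡ 38; 77^32 ≡ 38² = 1444 ≡ 47.
Since 63 = 32 + 16 + 8 + 4 + 2 + 1, 77^63 ≡ 47 · 38 · 61 · 76 · 87 · 77; multiplying out mod 127: 47·38 = 1786 ≡ 8, then 8·61 = 488 ≡ 107, then 107·76 = 8132 ≡ 4, then 4·87 = 348 ≡ 94, then 94·77 = 7238 ≡ 126. Thus 77^63 ≡ 126 ≡ −1 (mod 127).
By Euler's criterion 77 is a quadratic non-residue mod 127: no n satisfies n² ≡ 77 (mod 127).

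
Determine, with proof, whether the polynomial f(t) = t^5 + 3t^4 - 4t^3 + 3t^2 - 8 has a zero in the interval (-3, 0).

Such a root exists.

f(-3) = 127 and f(0) = -8, which have opposite signs.
Since f is a polynomial it is continuous on [-3, 0].
By the Intermediate Value Theorem, f takes the value 0 somewhere in the open interval.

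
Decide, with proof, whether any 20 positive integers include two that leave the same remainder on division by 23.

No; for instance {110, 111, 112, 113, 114, 115, 116, 117, 118, 119, 120, 121, 122, 123, 124, 125, 126, 127, 128, 129} is a counterexample.

Consider the 20 integers 110, 111, …, 129. They lie in distinct residue classes modulo 23, since 20 ≤ 23.
Hence this collection has no pair with equal remainders mod 23, disproving the claim.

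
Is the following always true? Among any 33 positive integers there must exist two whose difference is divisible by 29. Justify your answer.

Yes.

Each integer lies in one of the 29 residue classes modulo 29.
With 33 integers and only 29 classes, the pigeonhole principle forces two of them, say a and b, into the same class.
Their difference a − b is then a multiple of 29.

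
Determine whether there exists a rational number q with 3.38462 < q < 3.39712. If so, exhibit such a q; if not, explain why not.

Look for a denominator N such that an integer falls strictly between N·3.38462 and N·3.39712. N = 18 works: 18·3.38462 = 60.92316 < 61 < 61.14816 = 18·3.39712.
Hence 61/18 is a rational number with 3.38462 < 61/18 < 3.39712.

q = 61/18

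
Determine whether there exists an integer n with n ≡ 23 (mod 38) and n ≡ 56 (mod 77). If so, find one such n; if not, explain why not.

n = 441

Since 38 and 77 share no common factor, CRT says the pair of congruences has a solution (unique mod 2926).
Write n = 23 + 38t and require 23 + 38t ≡ 56 (mod 77), i.e. 38t ≡ 33 (mod 77).
Invert 38 mod 77 by the Euclidean algorithm: 77 = 2·38 + 1, 38 = 38·1 + 0; back-substituting, 1 = 77 − 2·38. Hence 38·(-2) ≡ 1, so 38⁻¹ ≡ -2 ≡ 75 (mod 77).
Therefore t ≡ 75·33 = 2475 ≡ 11 (mod 77).
Taking t = 11 gives n = 23 + 38·11 = 441.
Verify: 441 = 11·38 + 23 and 441 = 5·77 + 56. ✓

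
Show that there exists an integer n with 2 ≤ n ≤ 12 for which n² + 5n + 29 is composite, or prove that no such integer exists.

n = 11

At n = 11: 11² + 5·11 + 29 = 205 = 5·41, which is composite.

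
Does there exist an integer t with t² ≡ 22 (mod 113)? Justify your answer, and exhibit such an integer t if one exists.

t = 19

t = 19 works: 19² = 361, and 361 − 22 = 339 = 3·113.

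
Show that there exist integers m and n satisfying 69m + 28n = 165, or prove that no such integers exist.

Since gcd(69, 28) = 1, every integer is an integer combination of 69 and 28.
Dividing repeatedly: 69 = 2·28 + 13, 28 = 2·13 + 2, 13 = 6·2 + 1, 2 = 2·1 + 0.
Unwinding: 1 = 13 − 6·2 = 13 − 6·(28 − 2·13) = −6·28 + 13·13 = −6·28 + 13·(69 − 2·28) = 13·69 − 32·28, i.e. 69·13 + 28·(-32) = 1.
Times 165: 69·2145 + 28·(-5280) = 165, so (2145, -5280) solves it.
Subtracting 76·28 from m and adding 76·69 to n gives the tidier solution (17, -36).
Check: 69·17 + 28·(-36) = 1173 − 1008 = 165. ✓

m = 17, n = -36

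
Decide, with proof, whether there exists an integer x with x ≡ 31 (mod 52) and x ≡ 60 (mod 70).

There is no such integer.

Reduce both congruences modulo 2, which divides 52 and 70: they say x ≡ 31 (mod 2) and x ≡ 60 (mod 2).
These are incompatible: 31 − 60 = -29 is not divisible by 2.
Therefore no such x exists.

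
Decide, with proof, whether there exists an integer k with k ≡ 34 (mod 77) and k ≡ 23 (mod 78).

gcd(77, 78) = 1, so the Chinese Remainder Theorem guarantees exactly one residue class mod 6006 satisfying both.
Any solution of the first congruence is k = 34 + 77t; substituting into the second, 77t ≡ 23 − 34 ≡ 67 (mod 78).
To invert 77 modulo 78: 78 = 1·77 + 1, 77 = 77·1 + 0, and unwinding, 1 = 78 − 1·77. Thus 77⁻¹ ≡ -1 ≡ 77 (mod 78).
Therefore t ≡ 77·67 = 5159 ≡ 11 (mod 78).
Taking t = 11 gives k = 34 + 77·11 = 881.
Indeed 881 ≡ 34 (mod 77) and 881 ≡ 23 (mod 78).

k = 881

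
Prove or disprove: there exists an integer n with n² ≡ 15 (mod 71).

Take n = 21. Then 21² = 441 = 6·71 + 15, so 21² ≡ 15 (mod 71).

n = 21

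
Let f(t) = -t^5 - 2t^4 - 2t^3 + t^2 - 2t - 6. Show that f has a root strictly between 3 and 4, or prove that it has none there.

f(3) = -462 and f(4) = -1662, both negative, so a sign-change argument is unavailable; we show f keeps this sign on the whole interval.
Substitute t = 3 + u, where 0 < u < 1 on the interval. Expanding, f(3 + u) = -u^5 - 17u^4 - 116u^3 - 395u^2 - 671u - 462.
All 6 nonzero coefficients of this polynomial in u are negative; hence for u > 0 the value is a sum of negative terms (the constant -462 among them).
So f is strictly negative on (3, 4); no root exists in the interval.

f has no root in that interval.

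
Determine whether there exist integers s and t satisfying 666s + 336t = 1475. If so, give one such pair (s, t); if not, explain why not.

No such integers exist.

gcd(666, 336) = 6, so every integer of the form 666s + 336t is a multiple of 6.
However 1475 leaves remainder 5 on division by 6.
Therefore 666s + 336t = 1475 has no solution in integers.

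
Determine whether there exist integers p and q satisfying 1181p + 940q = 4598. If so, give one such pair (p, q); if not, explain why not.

1181 and 940 are coprime, so 1181p + 940q ranges over all of ℤ.
Run the Euclidean algorithm on 1181 and 940: 1181 = 1·940 + 241, 940 = 3·241 + 217, 241 = 1·217 + 24, 217 = 9·24 + 1, 24 = 24·1 + 0.
Working back up the chain: 1 = 217 − 9·24 = 217 − 9·(241 − 1·217) = −9·241 + 10·217 = −9·241 + 10·(940 − 3·241) = 10·940 − 39·241 = 10·940 − 39·(1181 − 1·940) = −39·1181 + 49·940. So 1181·(-39) + 940·49 = 1.
Times 4598: 1181·(-179322) + 940·225302 = 4598, so (-179322, 225302) solves it.
Shifting by a multiple of (940, −1181) keeps it a solution: p = -179322 + 191·940 = 218, q = 225302 − 191·1181 = -269.
Indeed 1181·218 + 940·(-269) = 257458 − 252860 = 4598.

p = 218, q = -269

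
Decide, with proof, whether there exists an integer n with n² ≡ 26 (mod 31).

No such integer exists.

31 is prime, so by Euler's criterion 26 is a square mod 31 iff 26^((31−1)/2) = 26^15 ≡ 1 (mod 31).
Repeated squaring mod 31: 26^2 = 676 ≡ 25; 26^4 ≡ 25² = 625 ≡ 5; 26^8 ≡ 5² = 25 ≡ 25.
Since 15 = 8 + 4 + 2 + 1, 26^15 ≡ 25 · 5 · 25 · 26; multiplying out mod 31: 25·5 = 125 ≡ 1, then 1·25 = 25 ≡ 25, then 25·26 = 650 ≡ 30. Thus 26^15 ≡ 30 ≡ −1 (mod 31).
By Euler's criterion 26 is a quadratic non-residue mod 31: no n satisfies n² ≡ 26 (mod 31).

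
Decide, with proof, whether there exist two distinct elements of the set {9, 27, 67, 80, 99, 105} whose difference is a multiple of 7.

Reduce each element modulo 7: 9↦2, 27↦6, 67↦4, 80↦3, 99↦1, 105↦0.
No residue repeats among the 6 elements, so no pair has difference ≡ 0 (mod 7).

No such pair exists.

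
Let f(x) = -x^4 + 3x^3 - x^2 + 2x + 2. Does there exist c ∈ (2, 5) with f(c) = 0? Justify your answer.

f(2) = 10 and f(5) = -263, which have opposite signs.
f is continuous everywhere (it is a polynomial), in particular on [2, 5].
The Intermediate Value Theorem then guarantees some c ∈ (2, 5) with f(c) = 0.

Such a root exists.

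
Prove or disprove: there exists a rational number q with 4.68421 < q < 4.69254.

Scale by 13: the interval becomes (60.89473, 61.00302), which contains the integer 61.
So q = 61/13 works: it is a ratio of integers, and dividing 13·4.68421 < 61 < 13·4.69254 through by 13 gives 4.68421 < 61/13 < 4.69254.

q = 61/13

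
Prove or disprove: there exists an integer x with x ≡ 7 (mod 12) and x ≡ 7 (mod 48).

The moduli are not coprime: gcd(12, 48) = 12. Compatibility requires 12 ∣ (7 − 7) = 0, which holds, so solutions exist.
In fact x = 7 itself already satisfies 7 mod 48 = 7.
Verify: 7 = 0·12 + 7 and 7 = 0·48 + 7. ✓

x = 7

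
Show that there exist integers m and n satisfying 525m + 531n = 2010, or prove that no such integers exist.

m = 19, n = -15

Since gcd(525, 531) = 3 and 2010 = 3·670, Bézout's identity guarantees a solution.
Dividing through by 3 reduces the equation to 175m + 177n = 670.
Euclidean algorithm: 177 = 1·175 + 2, 175 = 87·2 + 1, 2 = 2·1 + 0.
Unwinding: 1 = 175 − 87·2 = 175 − 87·(177 − 1·175) = −87·177 + 88·175, i.e. 175·88 + 177·(-87) = 1.
Scaling by 670 gives the particular solution (m, n) = (58960, -58290).
The general solution is m = 58960 + 177k, n = -58290 − 175k; taking k = -333 gives the smaller pair m = 19, n = -15.
Indeed 525·19 + 531·(-15) = 9975 − 7965 = 2010.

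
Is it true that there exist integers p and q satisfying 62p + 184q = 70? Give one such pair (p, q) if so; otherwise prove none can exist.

p = 13, q = -4

Every value of 62p + 184q is a multiple of gcd(62, 184) = 2; since 2 ∣ 70, solutions exist.
Dividing through by 2 reduces the equation to 31p + 92q = 35.
Dividing repeatedly: 92 = 2·31 + 30, 31 = 1·30 + 1, 30 = 30·1 + 0.
Unwinding: 1 = 31 − 1·30 = 31 − (92 − 2·31) = −92 + 3·31, i.e. 31·3 + 92·(-1) = 1.
Times 35: 31·105 + 92·(-35) = 35, so (105, -35) solves it.
Shifting by a multiple of (92, −31) keeps it a solution: p = 105 − 1·92 = 13, q = -35 + 1·31 = -4.
Check: 62·13 + 184·(-4) = 806 − 736 = 70. ✓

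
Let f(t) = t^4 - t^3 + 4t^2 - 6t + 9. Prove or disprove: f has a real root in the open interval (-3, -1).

f has no root in that interval.

The endpoint values f(-3) = 171 and f(-1) = 21 are both positive. Claim: f(t) > 0 for every t in (-3, -1).
Substitute t = -1 − u, where 0 < u < 2 on the interval. Expanding, f(-1 − u) = u^4 + 5u^3 + 13u^2 + 21u + 21.
The nonzero coefficients here are all positive, so for u > 0 every term is positive (or zero), and the constant term 21 is strictly positive.
Therefore f(t) > 0 throughout (-3, -1), and f has no zero there.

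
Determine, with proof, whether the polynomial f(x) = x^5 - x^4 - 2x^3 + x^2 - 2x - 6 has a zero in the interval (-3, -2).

f(-3) = -261 and f(-2) = -30, both negative, so a sign-change argument is unavailable; we show f keeps this sign on the whole interval.
Substitute x = -2 − u, where 0 < u < 1 on the interval. Expanding, f(-2 − u) = -u^5 - 11u^4 - 46u^3 - 91u^2 - 82u - 30.
The nonzero coefficients here are all negative, so for u > 0 every term is negative (or zero), and the constant term -30 is strictly negative.
Therefore f(x) < 0 throughout (-3, -2), and f has no zero there.

f has no root in that interval.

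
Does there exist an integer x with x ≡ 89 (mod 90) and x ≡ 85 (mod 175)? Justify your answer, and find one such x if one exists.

gcd(90, 175) = 5. If x ≡ 89 (mod 90) and x ≡ 85 (mod 175), then x ≡ 89 (mod 5) and x ≡ 85 (mod 5).
But 89 mod 5 = 4 while 85 mod 5 = 0, a contradiction.
Hence the system has no solution.

There is no such integer.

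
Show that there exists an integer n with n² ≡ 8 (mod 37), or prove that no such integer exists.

There is no such integer.

Apply Euler's criterion with the prime 37: 8 is a quadratic residue iff 8^18 ≡ 1 (mod 37), and a non-residue iff it is ≡ −1.
Repeated squaring mod 37: 8^2 = 64 ≡ 27; 8^4 ≡ 27² = 729 ≡ 26; 8^8 ≡ 26² = 676 ≡ 10; 8^16 ≡ 10² = 100 ≡ 26.
Since 18 = 16 + 2, 8^18 ≡ 26 · 27; multiplying out mod 37: 26·27 = 702 ≡ 36. Thus 8^18 ≡ 36 ≡ −1 (mod 37).
The value −1 means 8 is a non-residue modulo 37, so n² ≡ 8 (mod 37) is impossible.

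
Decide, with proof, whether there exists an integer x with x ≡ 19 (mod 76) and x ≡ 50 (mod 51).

x = 3059

gcd(76, 51) = 1, so the Chinese Remainder Theorem guarantees exactly one residue class mod 3876 satisfying both.
Write x = 19 + 76t and require 19 + 76t ≡ 50 (mod 51), i.e. 76t ≡ 31 (mod 51).
76 ≡ 25 (mod 51), so this reads 25t ≡ 31 (mod 51). Note 25·49 = 1225 ≡ 1 (mod 51) (as 1225 − 1 = 24·51), so 25⁻¹ ≡ 49.
Therefore t ≡ 49·31 = 1519 ≡ 40 (mod 51).
With t = 40: x = 19 + 76·40 = 3059.
Check: 3059 mod 76 = 19, 3059 mod 51 = 50. ✓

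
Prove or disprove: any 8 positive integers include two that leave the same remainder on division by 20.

Consider the 8 integers 49, 50, …, 56. They lie in distinct residue classes modulo 20, since 8 ≤ 20.
So no two of them leave the same remainder on division by 20; the claim fails for this set.

No; for instance {49, 50, 51, 52, 53, 54, 55, 56} is a counterexample.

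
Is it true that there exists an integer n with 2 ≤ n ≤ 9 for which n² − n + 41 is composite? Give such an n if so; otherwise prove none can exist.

The values for n = 2, 3, …, 9 are 43, 47, 53, 61, 71, 83, 97, 113, and each of these is prime.
So no value in the range makes the expression composite.

No, no such integer n in that range exists.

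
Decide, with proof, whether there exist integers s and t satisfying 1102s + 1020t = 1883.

gcd(1102, 1020) = 2, so every integer of the form 1102s + 1020t is a multiple of 2.
However 1883 leaves remainder 1 on division by 2.
So the equation is unsolvable over ℤ.

No, no such integers exist.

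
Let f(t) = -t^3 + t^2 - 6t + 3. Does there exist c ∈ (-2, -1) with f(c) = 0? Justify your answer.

No.

Evaluate at the endpoints: f(-2) = 27, f(-1) = 11 — same sign (positive).
The derivative f'(t) = -3t^2 + 2t - 6 is a quadratic with discriminant 2² − 4·(-3)·(-6) = -68 < 0; it never vanishes, so it is always negative (sign of the leading coefficient).
So f is strictly decreasing; between -2 and -1 its values lie between f(-2) = 27 and f(-1) = 11, all positive. Therefore f has no root in (-2, -1).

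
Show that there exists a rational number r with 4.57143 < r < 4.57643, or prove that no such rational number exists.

Multiplying by 33: 33·4.57143 = 150.85719 and 33·4.57643 = 151.02219, so the integer 151 lies strictly between them.
Hence 151/33 is a rational number with 4.57143 < 151/33 < 4.57643.

r = 151/33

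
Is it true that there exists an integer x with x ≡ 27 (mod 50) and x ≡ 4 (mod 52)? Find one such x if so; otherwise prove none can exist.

Both moduli are multiples of 2 = gcd(50, 52), so any solution would satisfy x ≡ 27 and x ≡ 4 modulo 2 simultaneously.
However 27 ≡ 1 and 4 ≡ 0 (mod 2), and 1 ≠ 0.
Therefore no such x exists.

No such integer exists.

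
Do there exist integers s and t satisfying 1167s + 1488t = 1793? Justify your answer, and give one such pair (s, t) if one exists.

gcd(1167, 1488) = 3, so every integer of the form 1167s + 1488t is a multiple of 3.
But 1793 = 3·597 + 2, so 3 ∤ 1793.
Therefore 1167s + 1488t = 1793 has no solution in integers.

No, no such integers exist.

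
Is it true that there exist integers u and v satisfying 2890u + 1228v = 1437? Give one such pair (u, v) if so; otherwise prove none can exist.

No such integers exist.

gcd(2890, 1228) = 2, so every integer of the form 2890u + 1228v is a multiple of 2.
But 1437 is not a multiple of 2 (it leaves remainder 1).
So the equation is unsolvable over ℤ.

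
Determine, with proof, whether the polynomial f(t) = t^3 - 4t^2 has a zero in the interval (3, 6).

f(3) = -9 and f(6) = 72, which have opposite signs.
f is continuous everywhere (it is a polynomial), in particular on [3, 6].
By the Intermediate Value Theorem, f takes the value 0 somewhere in the open interval.

Yes, f has a root in the interval.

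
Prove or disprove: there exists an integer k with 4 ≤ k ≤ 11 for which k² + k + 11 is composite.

At k = 11: 11² + 11 + 11 = 143 = 11·13, which is composite.

k = 11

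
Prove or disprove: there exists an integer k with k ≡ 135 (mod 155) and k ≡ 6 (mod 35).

Both moduli are multiples of 5 = gcd(155, 35), so any solution would satisfy k ≡ 135 and k ≡ 6 modulo 5 simultaneously.
These are incompatible: 135 − 6 = 129 is not divisible by 5.
Hence the system has no solution.

No such integer exists.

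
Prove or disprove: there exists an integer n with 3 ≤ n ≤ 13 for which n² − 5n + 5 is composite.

At n = 10: 10² − 5·10 + 5 = 55 = 5·11, which is composite.

n = 10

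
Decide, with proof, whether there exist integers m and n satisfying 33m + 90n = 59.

Both 33 and 90 are divisible by gcd(33, 90) = 3, hence so is any combination 33m + 90n.
But 59 is not a multiple of 3 (it leaves remainder 2).
So the equation is unsolvable over ℤ.

There are no such integers.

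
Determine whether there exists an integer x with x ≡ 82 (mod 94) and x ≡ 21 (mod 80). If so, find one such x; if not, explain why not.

Both moduli are multiples of 2 = gcd(94, 80), so any solution would satisfy x ≡ 82 and x ≡ 21 modulo 2 simultaneously.
But 82 mod 2 = 0 while 21 mod 2 = 1, a contradiction.
Therefore no such x exists.

There is no such integer.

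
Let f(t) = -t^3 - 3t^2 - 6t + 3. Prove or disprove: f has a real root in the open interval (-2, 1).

Yes, f has a root in the interval.

f(-2) = 11 and f(1) = -7, which have opposite signs.
Since f is a polynomial it is continuous on [-2, 1].
By the Intermediate Value Theorem f must vanish at some point of (-2, 1).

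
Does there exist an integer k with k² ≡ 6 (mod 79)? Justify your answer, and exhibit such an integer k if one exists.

There is no such integer.

79 is prime, so by Euler's criterion 6 is a square mod 79 iff 6^((79−1)/2) = 6^39 ≡ 1 (mod 79).
Repeated squaring mod 79: 6^2 = 36 ≡ 36; 6^4 ≡ 36² = 1296 ≡ 32; 6^8 ≡ 32² = 1024 ≡ 76; 6^16 ≡ 76² = 5776 ≡ 9; 6^32 ≡ 9² = 81 ≡ 2.
Since 39 = 32 + 4 + 2 + 1, 6^39 ≡ 2 · 32 · 36 · 6; multiplying out mod 79: 2·32 = 64 ≡ 64, then 64·36 = 2304 ≡ 13, then 13·6 = 78 ≡ 78. Thus 6^39 ≡ 78 ≡ −1 (mod 79).
The value −1 means 6 is a non-residue modulo 79, so k² ≡ 6 (mod 79) is impossible.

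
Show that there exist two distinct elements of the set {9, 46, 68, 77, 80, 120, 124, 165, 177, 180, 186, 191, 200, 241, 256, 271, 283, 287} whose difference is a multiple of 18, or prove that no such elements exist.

There is no such pair.

Two integers differ by a multiple of 18 exactly when they have the same residue mod 18. The residues are 9↦9, 46↦10, 68↦14, 77↦5, 80↦8, 120↦12, 124↦16, 165↦3, 177↦15, 180↦0, 186↦6, 191↦11, 200↦2, 241↦7, 256↦4, 271↦1, 283↦13, 287↦17.
These 18 residues are pairwise different, hence no difference of two elements is divisible by 18.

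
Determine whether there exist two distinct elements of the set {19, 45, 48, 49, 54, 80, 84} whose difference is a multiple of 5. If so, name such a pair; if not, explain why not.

Both 19 and 49 leave remainder 4 on division by 5; their difference 30 = 6·5 is a multiple of 5.

Yes: 19 and 49.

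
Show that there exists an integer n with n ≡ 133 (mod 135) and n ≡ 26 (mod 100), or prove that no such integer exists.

Both moduli are multiples of 5 = gcd(135, 100), so any solution would satisfy n ≡ 133 and n ≡ 26 modulo 5 simultaneously.
However 133 ≡ 3 and 26 ≡ 1 (mod 5), and 3 ≠ 1.
Therefore no such n exists.

No, no such integer exists.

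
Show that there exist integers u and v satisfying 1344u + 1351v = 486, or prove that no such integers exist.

No such integers exist.

gcd(1344, 1351) = 7, so every integer of the form 1344u + 1351v is a multiple of 7.
However 486 leaves remainder 3 on division by 7.
Therefore 1344u + 1351v = 486 has no solution in integers.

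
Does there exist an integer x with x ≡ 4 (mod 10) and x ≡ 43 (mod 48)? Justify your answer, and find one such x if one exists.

gcd(10, 48) = 2. If x ≡ 4 (mod 10) and x ≡ 43 (mod 48), then x ≡ 4 (mod 2) and x ≡ 43 (mod 2).
However 4 ≡ 0 and 43 ≡ 1 (mod 2), and 0 ≠ 1.
Hence the system has no solution.

There is no such integer.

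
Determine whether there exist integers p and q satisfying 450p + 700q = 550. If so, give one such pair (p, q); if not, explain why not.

p = 9, q = -5

Since gcd(450, 700) = 50 and 550 = 50·11, Bézout's identity guarantees a solution.
Dividing through by 50 reduces the equation to 9p + 14q = 11.
Dividing repeatedly: 14 = 1·9 + 5, 9 = 1·5 + 4, 5 = 1·4 + 1, 4 = 4·1 + 0.
Unwinding: 1 = 5 − 1·4 = 5 − (9 − 1·5) = −9 + 2·5 = −9 + 2·(14 − 1·9) = 2·14 − 3·9, i.e. 9·(-3) + 14·2 = 1.
Scaling by 11 gives the particular solution (p, q) = (-33, 22).
The general solution is p = -33 + 14k, q = 22 − 9k; taking k = 3 gives the smaller pair p = 9, q = -5.
Indeed 450·9 + 700·(-5) = 4050 − 3500 = 550.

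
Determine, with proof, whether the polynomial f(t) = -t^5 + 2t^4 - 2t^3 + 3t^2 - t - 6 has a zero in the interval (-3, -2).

f(-3) = 483 and f(-2) = 88, both positive, so a sign-change argument is unavailable; we show f keeps this sign on the whole interval.
Shift to the endpoint -2: with t = -2 − u (0 < u < 1), one computes f(-2 − u) = u^5 + 12u^4 + 58u^3 + 143u^2 + 181u + 88.
The nonzero coefficients here are all positive, so for u > 0 every term is positive (or zero), and the constant term 88 is strictly positive.
Therefore f(t) > 0 throughout (-3, -2), and f has no zero there.

No.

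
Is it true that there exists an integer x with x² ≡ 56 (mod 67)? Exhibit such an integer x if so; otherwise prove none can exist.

x = 49 works: 49² = 2401, and 2401 − 56 = 2345 = 35·67.

x = 49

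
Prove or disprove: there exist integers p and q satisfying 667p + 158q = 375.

p = 101, q = -424

667 and 158 are coprime, so 667p + 158q ranges over all of ℤ.
Dividing repeatedly: 667 = 4·158 + 35, 158 = 4·35 + 18, 35 = 1·18 + 17, 18 = 1·17 + 1, 17 = 17·1 + 0.
Back-substituting, 1 = 18 − 1·17 = 18 − (35 − 1·18) = −35 + 2·18 = −35 + 2·(158 − 4·35) = 2·158 − 9·35 = 2·158 − 9·(667 − 4·158) = −9·667 + 38·158; that is, 667·(-9) + 158·38 = 1.
Scaling by 375 gives the particular solution (p, q) = (-3375, 14250).
Shifting by a multiple of (158, −667) keeps it a solution: p = -3375 + 22·158 = 101, q = 14250 − 22·667 = -424.
Indeed 667·101 + 158·(-424) = 67367 − 66992 = 375.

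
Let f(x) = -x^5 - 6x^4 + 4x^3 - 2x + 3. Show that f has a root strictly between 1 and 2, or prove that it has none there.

No such root exists.

f(1) = -2 and f(2) = -97, both negative, so a sign-change argument is unavailable; we show f keeps this sign on the whole interval.
Substitute x = 1 + u, where 0 < u < 1 on the interval. Expanding, f(1 + u) = -u^5 - 11u^4 - 30u^3 - 34u^2 - 19u - 2.
All 6 nonzero coefficients of this polynomial in u are negative; hence for u > 0 the value is a sum of negative terms (the constant -2 among them).
So f is strictly negative on (1, 2); no root exists in the interval.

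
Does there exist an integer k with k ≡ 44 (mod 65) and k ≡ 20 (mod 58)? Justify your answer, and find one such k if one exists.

gcd(65, 58) = 1, so the Chinese Remainder Theorem guarantees exactly one residue class mod 3770 satisfying both.
Write k = 44 + 65t and require 44 + 65t ≡ 20 (mod 58), i.e. 65t ≡ 34 (mod 58).
65 ≡ 7 (mod 58), so this reads 7t ≡ 34 (mod 58). Invert 7 mod 58 by the Euclidean algorithm: 58 = 8·7 + 2, 7 = 3·2 + 1, 2 = 2·1 + 0; back-substituting, 1 = 7 − 3·2 = 7 − 3·(58 − 8·7) = −3·58 + 25·7. Hence 7·25 ≡ 1, so 7⁻¹ ≡ 25 (mod 58).
Therefore t ≡ 25·34 = 850 ≡ 38 (mod 58).
With t = 38: k = 44 + 65·38 = 2514.
Check: 2514 mod 65 = 44, 2514 mod 58 = 20. ✓

k = 2514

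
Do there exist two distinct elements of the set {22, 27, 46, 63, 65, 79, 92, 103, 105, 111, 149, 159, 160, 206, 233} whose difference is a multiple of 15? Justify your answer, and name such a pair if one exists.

Reduce each element modulo 15: 22↦7, 27↦12, 46↦1, 63↦3, 65↦5, 79↦4, 92↦2, 103↦13, 105↦0, 111↦6, 149↦14, 159↦9, 160↦10, 206↦11, 233↦8.
These 15 residues are pairwise different, hence no difference of two elements is divisible by 15.

There is no such pair.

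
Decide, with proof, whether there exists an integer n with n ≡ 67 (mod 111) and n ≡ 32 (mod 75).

There is no such integer.

gcd(111, 75) = 3. If n ≡ 67 (mod 111) and n ≡ 32 (mod 75), then n ≡ 67 (mod 3) and n ≡ 32 (mod 3).
However 67 ≡ 1 and 32 ≡ 2 (mod 3), and 1 ≠ 2.
Therefore no such n exists.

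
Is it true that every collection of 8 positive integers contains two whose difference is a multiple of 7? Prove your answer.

True.

Each integer lies in one of the 7 residue classes modulo 7.
Since 8 > 7, two of the 8 integers must share a residue class by the pigeonhole principle; call them a and b.
Then a ≡ b (mod 7), i.e. 7 ∣ (a − b).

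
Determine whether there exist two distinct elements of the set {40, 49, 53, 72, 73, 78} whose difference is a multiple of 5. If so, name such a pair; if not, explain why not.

Reduce each element mod 5: 40↦0, 49↦4, 53↦3, 72↦2, 73↦3, 78↦3. The residue 3 repeats (at 53 and 73), and 73 − 53 = 20 = 4·5.

The pair (53, 73) works.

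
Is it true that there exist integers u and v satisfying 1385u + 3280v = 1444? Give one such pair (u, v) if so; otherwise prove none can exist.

There are no such integers.

Any value of 1385u + 3280v is a multiple of gcd(1385, 3280) = 5.
But 1444 is not a multiple of 5 (it leaves remainder 4).
Therefore 1385u + 3280v = 1444 has no solution in integers.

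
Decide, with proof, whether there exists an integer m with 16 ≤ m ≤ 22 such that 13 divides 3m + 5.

m = 20

m = 20 works, since 3·20 + 5 = 65 = 5·13.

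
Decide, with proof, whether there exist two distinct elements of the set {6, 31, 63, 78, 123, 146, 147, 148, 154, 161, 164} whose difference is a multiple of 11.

Reduce each element modulo 11: 6↦6, 31↦9, 63↦8, 78↦1, 123↦2, 146↦3, 147↦4, 148↦5, 154↦0, 161↦7, 164↦10.
These 11 residues are pairwise different, hence no difference of two elements is divisible by 11.

No such pair exists.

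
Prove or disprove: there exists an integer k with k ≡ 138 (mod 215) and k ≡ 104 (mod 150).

Both moduli are multiples of 5 = gcd(215, 150), so any solution would satisfy k ≡ 138 and k ≡ 104 modulo 5 simultaneously.
But 138 mod 5 = 3 while 104 mod 5 = 4, a contradiction.
Hence the system has no solution.

There is no such integer.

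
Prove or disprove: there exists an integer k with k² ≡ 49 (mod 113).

Take k = 7. Then 7² = 49, and since 0 ≤ 49 < 113 this is already reduced: 7² ≡ 49 (mod 113).

k = 7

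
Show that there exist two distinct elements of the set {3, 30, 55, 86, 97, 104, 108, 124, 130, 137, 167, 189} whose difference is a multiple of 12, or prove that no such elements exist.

No such pair exists.

Two integers differ by a multiple of 12 exactly when they have the same residue mod 12. The residues are 3↦3, 30↦6, 55↦7, 86↦2, 97↦1, 104↦8, 108↦0, 124↦4, 130↦10, 137↦5, 167↦11, 189↦9.
These 12 residues are pairwise different, hence no difference of two elements is divisible by 12.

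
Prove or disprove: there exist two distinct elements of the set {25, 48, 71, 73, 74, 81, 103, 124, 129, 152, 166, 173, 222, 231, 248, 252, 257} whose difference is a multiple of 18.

Two integers differ by a multiple of 18 exactly when they have the same residue mod 18. The residues are 25↦7, 48↦12, 71↦17, 73↦1, 74↦2, 81↦9, 103↦13, 124↦16, 129↦3, 152↦8, 166↦4, 173↦11, 222↦6, 231↦15, 248↦14, 252↦0, 257↦5.
No residue repeats among the 17 elements, so no pair has difference ≡ 0 (mod 18).

No such pair exists.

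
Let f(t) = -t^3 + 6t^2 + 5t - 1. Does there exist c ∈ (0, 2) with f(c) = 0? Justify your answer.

f(0) = -1 and f(2) = 25, which have opposite signs.
As a polynomial, f is continuous on every closed interval.
So by the Intermediate Value Theorem there is a c strictly between 0 and 2 with f(c) = 0.

Such a root exists.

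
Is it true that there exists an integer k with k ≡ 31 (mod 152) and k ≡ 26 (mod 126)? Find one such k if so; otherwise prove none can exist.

No such integer exists.

Both moduli are multiples of 2 = gcd(152, 126), so any solution would satisfy k ≡ 31 and k ≡ 26 modulo 2 simultaneously.
However 31 ≡ 1 and 26 ≡ 0 (mod 2), and 1 ≠ 0.
So no integer satisfies both congruences.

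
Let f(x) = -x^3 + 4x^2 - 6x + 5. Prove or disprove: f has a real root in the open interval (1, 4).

f(1) = 2 and f(4) = -19, which have opposite signs.
Since f is a polynomial it is continuous on [1, 4].
By the Intermediate Value Theorem f must vanish at some point of (1, 4).

Yes, f has a root in the interval.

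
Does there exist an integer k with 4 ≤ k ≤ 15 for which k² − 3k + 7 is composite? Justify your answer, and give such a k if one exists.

At k = 7: 7² − 3·7 + 7 = 35 = 5·7, which is composite.

k = 7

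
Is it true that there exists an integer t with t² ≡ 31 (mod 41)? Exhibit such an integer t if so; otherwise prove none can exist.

t = 21

Take t = 21. Then 21² = 441 = 10·41 + 31, so 21² ≡ 31 (mod 41).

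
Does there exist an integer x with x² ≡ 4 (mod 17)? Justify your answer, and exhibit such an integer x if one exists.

Take x = 15. Then 15² = 225 = 13·17 + 4, so 15² ≡ 4 (mod 17).

x = 15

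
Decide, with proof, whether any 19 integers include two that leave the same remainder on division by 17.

Yes.

Partition the integers by their residue mod 17; there are 17 classes.
Placing 19 integers into 17 classes, some class receives at least two — say a and b.
That is, a and b leave the same remainder on division by 17, as claimed.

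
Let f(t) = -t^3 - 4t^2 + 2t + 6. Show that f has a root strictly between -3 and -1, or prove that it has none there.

f(-3) = -9 and f(-1) = 1, which have opposite signs.
f is continuous everywhere (it is a polynomial), in particular on [-3, -1].
By the Intermediate Value Theorem f must vanish at some point of (-3, -1).

Such a root exists.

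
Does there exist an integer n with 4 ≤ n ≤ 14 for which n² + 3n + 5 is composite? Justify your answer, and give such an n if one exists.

At n = 11: 11² + 3·11 + 5 = 159 = 3·53, which is composite.

n = 11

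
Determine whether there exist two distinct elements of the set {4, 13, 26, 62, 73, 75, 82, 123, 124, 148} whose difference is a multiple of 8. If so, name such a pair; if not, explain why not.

Yes: 4 and 124.

Reduce each element mod 8: 4↦4, 13↦5, 26↦2, 62↦6, 73↦1, 75↦3, 82↦2, 123↦3, 124↦4, 148↦4. The residue 4 repeats (at 4 and 124), and 124 − 4 = 120 = 15·8.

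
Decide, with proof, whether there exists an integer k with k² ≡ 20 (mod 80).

k = 70 works: 70² = 4900, and 4900 − 20 = 4880 = 61·80.

k = 70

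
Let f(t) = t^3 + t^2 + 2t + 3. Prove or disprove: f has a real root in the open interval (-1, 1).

f(-1) = 1 and f(1) = 7, both positive.
f'(t) = 3t^2 + 2t + 2 has discriminant 2² − 4·3·2 = -20 < 0, so f' has no real roots and is positive for every real t.
Hence f is strictly increasing on ℝ, and in particular on [-1, 1]. A strictly monotone function with same-sign endpoint values stays positive on the whole interval, so f has no zero in (-1, 1).

No such root exists.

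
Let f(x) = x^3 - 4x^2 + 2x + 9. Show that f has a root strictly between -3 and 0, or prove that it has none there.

f(-3) = -60 and f(0) = 9, which have opposite signs.
Since f is a polynomial it is continuous on [-3, 0].
By the Intermediate Value Theorem, f takes the value 0 somewhere in the open interval.

Such a root exists.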